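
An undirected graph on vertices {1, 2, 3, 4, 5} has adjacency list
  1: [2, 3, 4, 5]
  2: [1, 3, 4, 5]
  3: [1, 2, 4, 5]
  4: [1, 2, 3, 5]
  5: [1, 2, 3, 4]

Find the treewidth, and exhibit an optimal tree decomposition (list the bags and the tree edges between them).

Treewidth 4.
One optimal decomposition is:
Bags: B1 = {1, 2, 3, 4, 5}
Tree: (single bag)

A single bag containing all 5 vertices is trivially a valid decomposition of width 4. On the other hand G contains the 5-clique {1, 2, 3, 4, 5}. A clique must lie in a single bag of any decomposition, so no decomposition can have width below 4. Therefore the treewidth is 4.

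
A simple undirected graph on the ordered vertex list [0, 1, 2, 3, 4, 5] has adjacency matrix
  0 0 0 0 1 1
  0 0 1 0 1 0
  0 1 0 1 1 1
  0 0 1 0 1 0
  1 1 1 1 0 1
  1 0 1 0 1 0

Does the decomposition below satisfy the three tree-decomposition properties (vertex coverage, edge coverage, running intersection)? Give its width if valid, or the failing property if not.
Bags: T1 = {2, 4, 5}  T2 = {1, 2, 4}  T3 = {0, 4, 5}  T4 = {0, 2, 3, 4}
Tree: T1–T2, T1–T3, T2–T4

A tree decomposition must satisfy three properties: every vertex lies in some bag; for every edge, both endpoints lie together in some bag; and for every vertex, the bags containing it form a connected subtree. Here bags containing vertex 0 are not connected in the tree, so the decomposition is invalid.

No — bags containing vertex 0 are not connected in the tree.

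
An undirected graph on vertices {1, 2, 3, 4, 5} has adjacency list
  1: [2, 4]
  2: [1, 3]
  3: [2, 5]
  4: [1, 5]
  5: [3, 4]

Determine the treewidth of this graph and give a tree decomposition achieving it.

Every bag has size at most 3, so the width is 3 − 1 = 2 and tw(G) ≤ 2. Since 2–3–5–4–1–2 is a cycle in G, G is not acyclic. Forests are exactly the graphs of treewidth ≤ 1, so tw(G) ≥ 2. The upper and lower bounds meet at 2, so that is the treewidth.

Treewidth 2.
One optimal decomposition is:
Bags: B1 = {2, 3, 5}  B2 = {2, 4, 5}  B3 = {1, 2, 4}
Tree: B1–B2, B2–B3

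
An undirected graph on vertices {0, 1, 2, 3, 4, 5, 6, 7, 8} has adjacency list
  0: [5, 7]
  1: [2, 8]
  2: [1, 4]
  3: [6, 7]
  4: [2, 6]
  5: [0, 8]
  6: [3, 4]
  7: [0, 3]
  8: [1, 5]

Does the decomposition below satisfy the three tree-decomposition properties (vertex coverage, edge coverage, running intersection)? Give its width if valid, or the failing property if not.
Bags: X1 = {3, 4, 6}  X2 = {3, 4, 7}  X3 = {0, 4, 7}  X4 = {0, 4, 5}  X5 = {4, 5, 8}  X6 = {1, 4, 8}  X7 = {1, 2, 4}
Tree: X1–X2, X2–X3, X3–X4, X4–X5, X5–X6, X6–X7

Every vertex of G appears in some bag (union = {0, 1, 2, 3, 4, 5, 6, 7, 8}); every edge is covered by a bag; and for each vertex v the set of bags containing v is connected in the bag tree. The decomposition is therefore valid. The largest bag has 3 vertices, so the width is 2.

Yes; width 2.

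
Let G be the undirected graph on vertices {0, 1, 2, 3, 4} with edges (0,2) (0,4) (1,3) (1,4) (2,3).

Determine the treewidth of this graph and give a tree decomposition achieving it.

The largest bag has 3 vertices, giving width 2; this decomposition certifies tw(G) ≤ 2. Since 3–1–4–0–2–3 is a cycle in G, G is not acyclic. Forests are exactly the graphs of treewidth ≤ 1, so tw(G) ≥ 2. Combining the bounds, tw(G) = 2.

Treewidth 2.
One optimal decomposition is:
Bags: B1 = {1, 3, 4}  B2 = {0, 3, 4}  B3 = {0, 2, 3}
Tree: B1–B2, B2–B3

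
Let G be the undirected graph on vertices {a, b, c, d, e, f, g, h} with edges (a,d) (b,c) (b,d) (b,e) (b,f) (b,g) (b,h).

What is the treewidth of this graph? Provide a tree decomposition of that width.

The largest bag has 2 vertices, giving width 1; this decomposition certifies tw(G) ≤ 1. Any graph with an edge has treewidth ≥ 1, and G has the edge b–g. Combining the bounds, tw(G) = 1.

Treewidth 1.
One optimal decomposition is:
Bags: B1 = {b, g}  B2 = {b, f}  B3 = {b, d}  B4 = {b, e}  B5 = {b, h}  B6 = {a, d}  B7 = {b, c}
Tree: B1–B2, B2–B3, B3–B4, B1–B5, B3–B6, B2–B7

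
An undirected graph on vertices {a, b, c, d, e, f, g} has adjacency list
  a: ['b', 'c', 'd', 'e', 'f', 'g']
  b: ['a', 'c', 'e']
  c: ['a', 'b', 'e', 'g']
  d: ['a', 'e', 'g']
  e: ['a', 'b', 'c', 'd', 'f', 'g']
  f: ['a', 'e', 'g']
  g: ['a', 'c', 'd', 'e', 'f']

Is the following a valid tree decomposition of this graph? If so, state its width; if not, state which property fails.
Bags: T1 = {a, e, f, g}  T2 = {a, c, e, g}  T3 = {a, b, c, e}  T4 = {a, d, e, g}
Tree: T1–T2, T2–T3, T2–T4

Yes; width 3.

Every vertex of G appears in some bag (union = {a, b, c, d, e, f, g}); every edge is covered by a bag; and for each vertex v the set of bags containing v is connected in the bag tree. The decomposition is therefore valid. The largest bag has 4 vertices, so the width is 3.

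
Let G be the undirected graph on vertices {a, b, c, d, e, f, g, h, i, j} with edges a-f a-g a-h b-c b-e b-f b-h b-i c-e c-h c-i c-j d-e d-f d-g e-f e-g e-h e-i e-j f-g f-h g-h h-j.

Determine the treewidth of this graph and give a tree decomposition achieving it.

The largest bag has 4 vertices, giving width 3; this decomposition certifies tw(G) ≤ 3. On the other hand G contains the 4-clique {d, e, f, g}. A clique must lie in a single bag of any decomposition, so no decomposition can have width below 3. Therefore the treewidth is 3.

Treewidth 3.
Bags: B1 = {d, e, f, g}  B2 = {e, f, g, h}  B3 = {b, e, f, h}  B4 = {a, f, g, h}  B5 = {b, c, e, h}  B6 = {c, e, h, j}  B7 = {b, c, e, i}
Tree: B1–B2, B2–B3, B2–B4, B3–B5, B5–B6, B5–B7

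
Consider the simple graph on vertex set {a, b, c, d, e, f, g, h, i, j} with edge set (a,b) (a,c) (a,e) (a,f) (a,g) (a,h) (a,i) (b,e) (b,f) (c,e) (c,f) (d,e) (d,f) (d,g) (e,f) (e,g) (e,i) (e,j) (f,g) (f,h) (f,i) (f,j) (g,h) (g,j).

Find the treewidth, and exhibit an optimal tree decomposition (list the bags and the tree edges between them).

Treewidth 3.
Bags: B1 = {a, e, f, g}  B2 = {e, f, g, j}  B3 = {a, b, e, f}  B4 = {a, e, f, i}  B5 = {d, e, f, g}  B6 = {a, c, e, f}  B7 = {a, f, g, h}
Tree: B1–B2, B1–B3, B3–B4, B2–B5, B3–B6, B1–B7

The largest bag has 4 vertices, giving width 3; this decomposition certifies tw(G) ≤ 3. For the lower bound, the 4 vertices {d, e, f, g} are pairwise adjacent, and any tree decomposition puts a clique entirely inside one bag — forcing width ≥ 3. Therefore the treewidth is 3.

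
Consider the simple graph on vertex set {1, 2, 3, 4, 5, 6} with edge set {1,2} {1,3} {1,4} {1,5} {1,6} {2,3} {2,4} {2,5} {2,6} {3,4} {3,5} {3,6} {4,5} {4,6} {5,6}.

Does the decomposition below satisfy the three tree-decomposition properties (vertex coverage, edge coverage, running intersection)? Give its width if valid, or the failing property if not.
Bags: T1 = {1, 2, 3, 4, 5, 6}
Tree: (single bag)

Yes; width 5.

Vertex coverage: the bags together contain {1, 2, 3, 4, 5, 6}, the full vertex set. Edge coverage: each edge of G has both endpoints in at least one bag. Running intersection: for every vertex, the bags containing it form a connected subtree. All three properties hold, so this is a valid tree decomposition of width max|bag| − 1 = 5, and hence tw(G) ≤ 5.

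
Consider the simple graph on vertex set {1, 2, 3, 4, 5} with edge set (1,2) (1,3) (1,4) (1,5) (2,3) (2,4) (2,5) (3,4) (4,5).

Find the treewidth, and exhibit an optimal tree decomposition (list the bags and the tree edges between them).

Treewidth 3.
One optimal decomposition is:
Bags: B1 = {1, 2, 3, 4}  B2 = {1, 2, 4, 5}
Tree: B1–B2

Each bag holds 4 vertices, so the decomposition has width 3, which upper-bounds the treewidth. Conversely, {1, 2, 3, 4} is a clique of size 4, and the vertices of any clique must share a bag in every tree decomposition; so some bag has ≥ 4 vertices and tw(G) ≥ 3. Therefore the treewidth is 3.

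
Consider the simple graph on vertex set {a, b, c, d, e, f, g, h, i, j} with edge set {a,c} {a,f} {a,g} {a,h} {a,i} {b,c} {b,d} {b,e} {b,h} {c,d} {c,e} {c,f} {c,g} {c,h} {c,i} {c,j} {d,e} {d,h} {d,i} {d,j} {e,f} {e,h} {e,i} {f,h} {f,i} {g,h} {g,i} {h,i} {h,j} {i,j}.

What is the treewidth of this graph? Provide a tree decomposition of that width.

Treewidth 4.
Bags: B1 = {b, c, d, e, h}  B2 = {c, d, e, h, i}  B3 = {c, e, f, h, i}  B4 = {a, c, f, h, i}  B5 = {a, c, g, h, i}  B6 = {c, d, h, i, j}
Tree: B1–B2, B2–B3, B3–B4, B4–B5, B2–B6

The largest bag has 5 vertices, giving width 4; this decomposition certifies tw(G) ≤ 4. For the lower bound, the 5 vertices {b, c, d, e, h} are pairwise adjacent, and any tree decomposition puts a clique entirely inside one bag — forcing width ≥ 4. Hence tw(G) = 4 exactly.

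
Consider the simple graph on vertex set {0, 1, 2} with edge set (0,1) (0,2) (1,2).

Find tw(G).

A width-2 tree decomposition is:
Bags: B1 = {0, 1, 2}
Tree: (single bag)
A single bag containing all 3 vertices is trivially a valid decomposition of width 2. Conversely, {0, 1, 2} is a clique of size 3, and the vertices of any clique must share a bag in every tree decomposition; so some bag has ≥ 3 vertices and tw(G) ≥ 2. Hence tw(G) = 2 exactly.

2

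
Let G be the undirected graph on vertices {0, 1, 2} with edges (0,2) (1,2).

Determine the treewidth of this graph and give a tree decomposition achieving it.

Treewidth 1.
One such decomposition:
Bags: B1 = {0, 2}  B2 = {1, 2}
Tree: B1–B2

Every bag has size at most 2, so the width is 2 − 1 = 1 and tw(G) ≤ 1. G has an edge, so its treewidth is at least 1. Combining the bounds, tw(G) = 1.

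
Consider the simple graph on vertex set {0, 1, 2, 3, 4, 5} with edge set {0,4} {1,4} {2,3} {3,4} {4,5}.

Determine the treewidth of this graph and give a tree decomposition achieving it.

The largest bag has 2 vertices, giving width 1; this decomposition certifies tw(G) ≤ 1. G has an edge, so its treewidth is at least 1. Hence tw(G) = 1 exactly.

Treewidth 1.
One optimal decomposition is:
Bags: B1 = {0, 4}  B2 = {1, 4}  B3 = {3, 4}  B4 = {4, 5}  B5 = {2, 3}
Tree: B1–B2, B1–B3, B3–B4, B3–B5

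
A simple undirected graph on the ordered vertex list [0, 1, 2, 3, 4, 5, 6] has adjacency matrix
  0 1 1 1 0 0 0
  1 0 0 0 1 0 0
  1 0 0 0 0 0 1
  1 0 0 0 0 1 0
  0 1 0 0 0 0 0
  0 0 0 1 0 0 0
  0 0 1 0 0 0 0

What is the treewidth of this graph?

1

A width-1 tree decomposition is:
Bags: B1 = {0, 3}  B2 = {0, 1}  B3 = {0, 2}  B4 = {1, 4}  B5 = {2, 6}  B6 = {3, 5}
Tree: B1–B2, B1–B3, B2–B4, B3–B5, B1–B6
The largest bag has 2 vertices, giving width 1; this decomposition certifies tw(G) ≤ 1. Since G has at least one edge (e.g. 3–0), it is not an edgeless graph, so tw(G) ≥ 1. Combining the bounds, tw(G) = 1.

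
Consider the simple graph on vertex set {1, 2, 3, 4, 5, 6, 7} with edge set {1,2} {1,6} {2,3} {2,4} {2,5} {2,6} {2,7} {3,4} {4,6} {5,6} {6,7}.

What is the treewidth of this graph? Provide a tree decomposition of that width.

Treewidth 2.
One such decomposition:
Bags: B1 = {1, 2, 6}  B2 = {2, 4, 6}  B3 = {2, 3, 4}  B4 = {2, 5, 6}  B5 = {2, 6, 7}
Tree: B1–B2, B2–B3, B1–B4, B4–B5

The largest bag has 3 vertices, giving width 2; this decomposition certifies tw(G) ≤ 2. For the lower bound, the 3 vertices {2, 3, 4} are pairwise adjacent, and any tree decomposition puts a clique entirely inside one bag — forcing width ≥ 2. Combining the bounds, tw(G) = 2.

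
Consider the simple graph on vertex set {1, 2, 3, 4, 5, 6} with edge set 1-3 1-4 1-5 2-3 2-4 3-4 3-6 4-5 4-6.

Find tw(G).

A width-2 tree decomposition is:
Bags: B1 = {2, 3, 4}  B2 = {3, 4, 6}  B3 = {1, 3, 4}  B4 = {1, 4, 5}
Tree: B1–B2, B2–B3, B3–B4
Every bag has size at most 3, so the width is 3 − 1 = 2 and tw(G) ≤ 2. On the other hand G contains the 3-clique {1, 3, 4}. A clique must lie in a single bag of any decomposition, so no decomposition can have width below 2. Combining the bounds, tw(G) = 2.

2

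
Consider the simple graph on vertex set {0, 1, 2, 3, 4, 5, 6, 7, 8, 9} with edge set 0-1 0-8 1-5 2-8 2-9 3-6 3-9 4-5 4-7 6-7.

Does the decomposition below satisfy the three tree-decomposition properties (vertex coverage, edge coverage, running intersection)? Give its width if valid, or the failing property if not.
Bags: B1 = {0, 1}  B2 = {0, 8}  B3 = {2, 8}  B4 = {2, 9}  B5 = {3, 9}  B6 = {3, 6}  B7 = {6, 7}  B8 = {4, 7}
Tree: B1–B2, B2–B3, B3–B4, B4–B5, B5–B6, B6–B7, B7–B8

A tree decomposition must satisfy three properties: every vertex lies in some bag; for every edge, both endpoints lie together in some bag; and for every vertex, the bags containing it form a connected subtree. Here vertex 5 appears in no bag, so the decomposition is invalid.

No — vertex 5 appears in no bag.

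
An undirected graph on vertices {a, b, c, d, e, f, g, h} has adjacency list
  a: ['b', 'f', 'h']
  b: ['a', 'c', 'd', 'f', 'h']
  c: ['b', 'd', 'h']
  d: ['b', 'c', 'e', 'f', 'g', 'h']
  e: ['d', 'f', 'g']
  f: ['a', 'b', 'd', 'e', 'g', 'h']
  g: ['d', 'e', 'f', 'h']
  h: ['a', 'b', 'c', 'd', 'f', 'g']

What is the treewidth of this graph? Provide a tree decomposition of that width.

The largest bag has 4 vertices, giving width 3; this decomposition certifies tw(G) ≤ 3. On the other hand G contains the 4-clique {b, c, d, h}. A clique must lie in a single bag of any decomposition, so no decomposition can have width below 3. Hence tw(G) = 3 exactly.

Treewidth 3.
One optimal decomposition is:
Bags: B1 = {b, d, f, h}  B2 = {d, f, g, h}  B3 = {b, c, d, h}  B4 = {a, b, f, h}  B5 = {d, e, f, g}
Tree: B1–B2, B1–B3, B1–B4, B2–B5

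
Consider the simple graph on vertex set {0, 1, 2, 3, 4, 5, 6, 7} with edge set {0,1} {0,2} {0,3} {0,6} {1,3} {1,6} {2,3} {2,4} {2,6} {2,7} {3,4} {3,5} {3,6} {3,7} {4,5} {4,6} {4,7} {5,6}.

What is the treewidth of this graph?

A width-3 tree decomposition is:
Bags: B1 = {2, 3, 4, 6}  B2 = {2, 3, 4, 7}  B3 = {0, 2, 3, 6}  B4 = {0, 1, 3, 6}  B5 = {3, 4, 5, 6}
Tree: B1–B2, B1–B3, B3–B4, B1–B5
The largest bag has 4 vertices, giving width 3; this decomposition certifies tw(G) ≤ 3. For the lower bound, the 4 vertices {0, 1, 3, 6} are pairwise adjacent, and any tree decomposition puts a clique entirely inside one bag — forcing width ≥ 3. The upper and lower bounds meet at 3, so that is the treewidth.

3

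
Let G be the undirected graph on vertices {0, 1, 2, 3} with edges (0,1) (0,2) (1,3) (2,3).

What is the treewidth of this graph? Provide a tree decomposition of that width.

Each bag holds 3 vertices, so the decomposition has width 2, which upper-bounds the treewidth. Since 2–0–1–3–2 is a cycle in G, G is not acyclic. Forests are exactly the graphs of treewidth ≤ 1, so tw(G) ≥ 2. The upper and lower bounds meet at 2, so that is the treewidth.

Treewidth 2.
One such decomposition:
Bags: B1 = {0, 1, 2}  B2 = {1, 2, 3}
Tree: B1–B2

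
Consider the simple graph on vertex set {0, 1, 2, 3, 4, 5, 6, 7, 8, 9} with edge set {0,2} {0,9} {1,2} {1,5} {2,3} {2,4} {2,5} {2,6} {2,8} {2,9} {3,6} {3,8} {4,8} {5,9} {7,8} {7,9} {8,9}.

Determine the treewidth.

A width-2 tree decomposition is:
Bags: B1 = {2, 4, 8}  B2 = {2, 8, 9}  B3 = {2, 5, 9}  B4 = {2, 3, 8}  B5 = {7, 8, 9}  B6 = {1, 2, 5}  B7 = {2, 3, 6}  B8 = {0, 2, 9}
Tree: B1–B2, B2–B3, B2–B4, B2–B5, B3–B6, B4–B7, B3–B8
Every bag has size at most 3, so the width is 3 − 1 = 2 and tw(G) ≤ 2. Conversely, {0, 2, 9} is a clique of size 3, and the vertices of any clique must share a bag in every tree decomposition; so some bag has ≥ 3 vertices and tw(G) ≥ 2. Therefore the treewidth is 2.

2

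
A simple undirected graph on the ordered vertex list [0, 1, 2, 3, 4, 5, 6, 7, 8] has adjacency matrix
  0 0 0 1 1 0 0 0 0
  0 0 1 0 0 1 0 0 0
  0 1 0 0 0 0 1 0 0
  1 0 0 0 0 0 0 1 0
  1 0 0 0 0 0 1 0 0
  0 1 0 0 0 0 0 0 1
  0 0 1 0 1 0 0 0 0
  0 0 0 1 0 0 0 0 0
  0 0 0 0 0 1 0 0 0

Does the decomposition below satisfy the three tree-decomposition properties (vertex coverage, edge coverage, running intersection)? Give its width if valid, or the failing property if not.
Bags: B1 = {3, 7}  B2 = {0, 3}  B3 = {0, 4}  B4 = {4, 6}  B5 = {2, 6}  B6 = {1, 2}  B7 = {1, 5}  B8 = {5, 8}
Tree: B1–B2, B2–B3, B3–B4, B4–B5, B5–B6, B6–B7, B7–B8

Vertex coverage: the bags together contain {0, 1, 2, 3, 4, 5, 6, 7, 8}, the full vertex set. Edge coverage: each edge of G has both endpoints in at least one bag. Running intersection: for every vertex, the bags containing it form a connected subtree. All three properties hold, so this is a valid tree decomposition of width max|bag| − 1 = 1, and hence tw(G) ≤ 1.

Yes; width 1.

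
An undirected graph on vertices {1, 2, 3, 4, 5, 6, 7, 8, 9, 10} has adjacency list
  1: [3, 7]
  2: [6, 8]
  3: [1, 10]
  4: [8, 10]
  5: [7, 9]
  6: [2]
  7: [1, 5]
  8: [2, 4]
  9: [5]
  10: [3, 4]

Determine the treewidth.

A width-1 tree decomposition is:
Bags: B1 = {2, 6}  B2 = {2, 8}  B3 = {4, 8}  B4 = {4, 10}  B5 = {3, 10}  B6 = {1, 3}  B7 = {1, 7}  B8 = {5, 7}  B9 = {5, 9}
Tree: B1–B2, B2–B3, B3–B4, B4–B5, B5–B6, B6–B7, B7–B8, B8–B9
The largest bag has 2 vertices, giving width 1; this decomposition certifies tw(G) ≤ 1. G has an edge, so its treewidth is at least 1. Therefore the treewidth is 1.

1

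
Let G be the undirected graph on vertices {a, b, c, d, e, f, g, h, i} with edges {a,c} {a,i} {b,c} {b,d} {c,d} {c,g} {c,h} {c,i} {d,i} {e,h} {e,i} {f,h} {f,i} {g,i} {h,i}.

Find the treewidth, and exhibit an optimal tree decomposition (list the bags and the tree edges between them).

Every bag has size at most 3, so the width is 3 − 1 = 2 and tw(G) ≤ 2. On the other hand G contains the 3-clique {b, c, d}. A clique must lie in a single bag of any decomposition, so no decomposition can have width below 2. Combining the bounds, tw(G) = 2.

Treewidth 2.
Bags: B1 = {e, h, i}  B2 = {c, h, i}  B3 = {f, h, i}  B4 = {c, g, i}  B5 = {c, d, i}  B6 = {b, c, d}  B7 = {a, c, i}
Tree: B1–B2, B2–B3, B2–B4, B4–B5, B5–B6, B5–B7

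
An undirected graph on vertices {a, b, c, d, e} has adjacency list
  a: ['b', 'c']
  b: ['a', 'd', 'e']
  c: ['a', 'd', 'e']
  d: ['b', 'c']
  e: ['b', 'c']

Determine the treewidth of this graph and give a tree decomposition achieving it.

The largest bag has 3 vertices, giving width 2; this decomposition certifies tw(G) ≤ 2. The edges e–b–a–c–e form a cycle, so G is not a tree and its treewidth is at least 2. Hence tw(G) = 2 exactly.

Treewidth 2.
Bags: B1 = {b, c, e}  B2 = {a, b, c}  B3 = {b, c, d}
Tree: B1–B2, B2–B3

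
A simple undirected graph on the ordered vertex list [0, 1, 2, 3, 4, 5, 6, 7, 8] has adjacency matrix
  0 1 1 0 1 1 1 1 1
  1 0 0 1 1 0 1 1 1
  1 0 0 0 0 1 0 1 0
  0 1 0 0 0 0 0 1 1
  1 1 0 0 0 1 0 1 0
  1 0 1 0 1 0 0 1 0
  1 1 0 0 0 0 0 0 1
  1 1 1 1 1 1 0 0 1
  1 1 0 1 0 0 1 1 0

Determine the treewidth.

A width-3 tree decomposition is:
Bags: B1 = {1, 3, 7, 8}  B2 = {0, 1, 7, 8}  B3 = {0, 1, 4, 7}  B4 = {0, 4, 5, 7}  B5 = {0, 1, 6, 8}  B6 = {0, 2, 5, 7}
Tree: B1–B2, B2–B3, B3–B4, B2–B5, B4–B6
The largest bag has 4 vertices, giving width 3; this decomposition certifies tw(G) ≤ 3. Conversely, {0, 1, 6, 8} is a clique of size 4, and the vertices of any clique must share a bag in every tree decomposition; so some bag has ≥ 4 vertices and tw(G) ≥ 3. Hence tw(G) = 3 exactly.

3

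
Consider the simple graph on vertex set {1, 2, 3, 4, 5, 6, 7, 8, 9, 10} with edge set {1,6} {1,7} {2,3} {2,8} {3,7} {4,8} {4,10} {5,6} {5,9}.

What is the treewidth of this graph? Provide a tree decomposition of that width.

Treewidth 1.
Bags: B1 = {5, 9}  B2 = {5, 6}  B3 = {1, 6}  B4 = {1, 7}  B5 = {3, 7}  B6 = {2, 3}  B7 = {2, 8}  B8 = {4, 8}  B9 = {4, 10}
Tree: B1–B2, B2–B3, B3–B4, B4–B5, B5–B6, B6–B7, B7–B8, B8–B9

Every bag has size at most 2, so the width is 2 − 1 = 1 and tw(G) ≤ 1. Since G has at least one edge (e.g. 9–5), it is not an edgeless graph, so tw(G) ≥ 1. Combining the bounds, tw(G) = 1.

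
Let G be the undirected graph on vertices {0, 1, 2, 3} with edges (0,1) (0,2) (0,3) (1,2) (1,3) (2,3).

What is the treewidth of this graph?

3

A width-3 tree decomposition is:
Bags: B1 = {0, 1, 2, 3}
Tree: (single bag)
With just one bag of size 4, the width is 4 − 1 = 3, so tw(G) ≤ 3. For the lower bound, the 4 vertices {0, 1, 2, 3} are pairwise adjacent, and any tree decomposition puts a clique entirely inside one bag — forcing width ≥ 3. The upper and lower bounds meet at 3, so that is the treewidth.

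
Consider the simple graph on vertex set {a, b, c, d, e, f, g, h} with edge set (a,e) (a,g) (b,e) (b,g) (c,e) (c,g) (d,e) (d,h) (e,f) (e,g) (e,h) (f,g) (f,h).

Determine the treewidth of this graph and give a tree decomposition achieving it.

The largest bag has 3 vertices, giving width 2; this decomposition certifies tw(G) ≤ 2. On the other hand G contains the 3-clique {d, e, h}. A clique must lie in a single bag of any decomposition, so no decomposition can have width below 2. Therefore the treewidth is 2.

Treewidth 2.
Bags: B1 = {a, e, g}  B2 = {c, e, g}  B3 = {e, f, g}  B4 = {e, f, h}  B5 = {d, e, h}  B6 = {b, e, g}
Tree: B1–B2, B1–B3, B3–B4, B4–B5, B3–B6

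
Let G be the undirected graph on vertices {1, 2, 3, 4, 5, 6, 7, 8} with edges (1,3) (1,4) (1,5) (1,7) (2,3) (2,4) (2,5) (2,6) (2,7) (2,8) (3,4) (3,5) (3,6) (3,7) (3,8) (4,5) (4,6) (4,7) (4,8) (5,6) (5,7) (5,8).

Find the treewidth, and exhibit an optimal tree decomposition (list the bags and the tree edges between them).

Treewidth 4.
One such decomposition:
Bags: B1 = {2, 3, 4, 5, 8}  B2 = {2, 3, 4, 5, 7}  B3 = {1, 3, 4, 5, 7}  B4 = {2, 3, 4, 5, 6}
Tree: B1–B2, B2–B3, B1–B4

Each bag holds 5 vertices, so the decomposition has width 4, which upper-bounds the treewidth. Conversely, {1, 3, 4, 5, 7} is a clique of size 5, and the vertices of any clique must share a bag in every tree decomposition; so some bag has ≥ 5 vertices and tw(G) ≥ 4. Hence tw(G) = 4 exactly.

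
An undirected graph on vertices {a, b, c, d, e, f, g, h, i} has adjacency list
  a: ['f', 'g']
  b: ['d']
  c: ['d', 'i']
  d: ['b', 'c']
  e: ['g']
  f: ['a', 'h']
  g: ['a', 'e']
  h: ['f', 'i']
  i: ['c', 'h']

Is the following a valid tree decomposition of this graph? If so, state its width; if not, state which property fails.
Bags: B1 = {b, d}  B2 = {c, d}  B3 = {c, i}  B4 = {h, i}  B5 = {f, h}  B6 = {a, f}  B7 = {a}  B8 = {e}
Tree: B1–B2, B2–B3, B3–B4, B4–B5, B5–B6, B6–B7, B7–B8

A tree decomposition must satisfy three properties: every vertex lies in some bag; for every edge, both endpoints lie together in some bag; and for every vertex, the bags containing it form a connected subtree. Here vertex g appears in no bag, so the decomposition is invalid.

No — vertex g appears in no bag.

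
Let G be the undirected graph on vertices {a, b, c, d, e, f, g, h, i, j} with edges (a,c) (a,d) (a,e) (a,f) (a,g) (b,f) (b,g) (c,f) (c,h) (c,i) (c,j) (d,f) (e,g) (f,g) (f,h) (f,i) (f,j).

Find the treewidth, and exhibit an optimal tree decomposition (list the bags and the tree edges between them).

Treewidth 2.
One optimal decomposition is:
Bags: B1 = {a, c, f}  B2 = {c, f, j}  B3 = {c, f, h}  B4 = {a, f, g}  B5 = {b, f, g}  B6 = {c, f, i}  B7 = {a, e, g}  B8 = {a, d, f}
Tree: B1–B2, B2–B3, B1–B4, B4–B5, B1–B6, B4–B7, B4–B8

Every bag has size at most 3, so the width is 3 − 1 = 2 and tw(G) ≤ 2. For the lower bound, the 3 vertices {a, e, g} are pairwise adjacent, and any tree decomposition puts a clique entirely inside one bag — forcing width ≥ 2. The upper and lower bounds meet at 2, so that is the treewidth.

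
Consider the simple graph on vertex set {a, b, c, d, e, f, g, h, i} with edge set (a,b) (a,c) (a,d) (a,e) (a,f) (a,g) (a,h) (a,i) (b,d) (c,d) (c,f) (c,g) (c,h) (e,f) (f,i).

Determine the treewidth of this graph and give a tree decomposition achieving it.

Treewidth 2.
Bags: B1 = {a, c, f}  B2 = {a, c, g}  B3 = {a, c, d}  B4 = {a, c, h}  B5 = {a, e, f}  B6 = {a, f, i}  B7 = {a, b, d}
Tree: B1–B2, B2–B3, B2–B4, B1–B5, B5–B6, B3–B7

Every bag has size at most 3, so the width is 3 − 1 = 2 and tw(G) ≤ 2. On the other hand G contains the 3-clique {a, e, f}. A clique must lie in a single bag of any decomposition, so no decomposition can have width below 2. Hence tw(G) = 2 exactly.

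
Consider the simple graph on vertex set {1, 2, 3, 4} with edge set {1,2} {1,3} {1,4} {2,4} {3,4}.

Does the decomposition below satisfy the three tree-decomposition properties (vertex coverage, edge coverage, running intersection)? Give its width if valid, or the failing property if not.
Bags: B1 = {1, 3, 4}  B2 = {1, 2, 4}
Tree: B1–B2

Vertex coverage: the bags together contain {1, 2, 3, 4}, the full vertex set. Edge coverage: each edge of G has both endpoints in at least one bag. Running intersection: for every vertex, the bags containing it form a connected subtree. All three properties hold, so this is a valid tree decomposition of width max|bag| − 1 = 2, and hence tw(G) ≤ 2.

Yes; width 2.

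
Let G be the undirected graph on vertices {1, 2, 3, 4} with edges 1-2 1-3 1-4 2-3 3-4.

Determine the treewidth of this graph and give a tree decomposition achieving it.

Every bag has size at most 3, so the width is 3 − 1 = 2 and tw(G) ≤ 2. Conversely, {1, 2, 3} is a clique of size 3, and the vertices of any clique must share a bag in every tree decomposition; so some bag has ≥ 3 vertices and tw(G) ≥ 2. Therefore the treewidth is 2.

Treewidth 2.
One such decomposition:
Bags: B1 = {1, 3, 4}  B2 = {1, 2, 3}
Tree: B1–B2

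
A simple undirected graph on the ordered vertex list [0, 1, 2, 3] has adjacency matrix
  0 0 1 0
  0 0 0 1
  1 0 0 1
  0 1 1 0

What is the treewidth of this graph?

1

A width-1 tree decomposition is:
Bags: B1 = {0, 2}  B2 = {2, 3}  B3 = {1, 3}
Tree: B1–B2, B2–B3
The largest bag has 2 vertices, giving width 1; this decomposition certifies tw(G) ≤ 1. Any graph with an edge has treewidth ≥ 1, and G has the edge 0–2. Therefore the treewidth is 1.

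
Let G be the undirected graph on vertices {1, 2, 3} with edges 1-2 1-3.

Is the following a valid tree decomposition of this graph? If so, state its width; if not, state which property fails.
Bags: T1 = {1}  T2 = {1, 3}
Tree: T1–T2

No — vertex 2 appears in no bag.

A tree decomposition must satisfy three properties: every vertex lies in some bag; for every edge, both endpoints lie together in some bag; and for every vertex, the bags containing it form a connected subtree. Here vertex 2 appears in no bag, so the decomposition is invalid.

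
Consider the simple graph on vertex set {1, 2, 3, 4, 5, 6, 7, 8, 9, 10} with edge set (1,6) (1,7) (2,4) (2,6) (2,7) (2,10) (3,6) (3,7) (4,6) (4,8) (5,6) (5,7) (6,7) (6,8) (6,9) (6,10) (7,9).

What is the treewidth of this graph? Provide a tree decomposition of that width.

Treewidth 2.
Bags: B1 = {6, 7, 9}  B2 = {2, 6, 7}  B3 = {2, 4, 6}  B4 = {5, 6, 7}  B5 = {1, 6, 7}  B6 = {4, 6, 8}  B7 = {2, 6, 10}  B8 = {3, 6, 7}
Tree: B1–B2, B2–B3, B1–B4, B4–B5, B3–B6, B2–B7, B4–B8

The largest bag has 3 vertices, giving width 2; this decomposition certifies tw(G) ≤ 2. For the lower bound, the 3 vertices {4, 6, 8} are pairwise adjacent, and any tree decomposition puts a clique entirely inside one bag — forcing width ≥ 2. Combining the bounds, tw(G) = 2.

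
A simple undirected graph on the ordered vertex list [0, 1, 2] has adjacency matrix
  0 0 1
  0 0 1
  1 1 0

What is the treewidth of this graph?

A width-1 tree decomposition is:
Bags: B1 = {1, 2}  B2 = {0, 2}
Tree: B1–B2
Each bag holds 2 vertices, so the decomposition has width 1, which upper-bounds the treewidth. G has an edge, so its treewidth is at least 1. Combining the bounds, tw(G) = 1.

1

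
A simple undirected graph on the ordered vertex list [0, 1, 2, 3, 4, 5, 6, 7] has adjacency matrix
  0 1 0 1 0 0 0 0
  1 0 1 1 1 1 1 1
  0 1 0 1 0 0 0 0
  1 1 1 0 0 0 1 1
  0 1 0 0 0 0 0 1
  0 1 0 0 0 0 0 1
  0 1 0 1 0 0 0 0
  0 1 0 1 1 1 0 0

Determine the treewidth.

A width-2 tree decomposition is:
Bags: B1 = {1, 3, 6}  B2 = {0, 1, 3}  B3 = {1, 3, 7}  B4 = {1, 4, 7}  B5 = {1, 2, 3}  B6 = {1, 5, 7}
Tree: B1–B2, B1–B3, B3–B4, B2–B5, B4–B6
Every bag has size at most 3, so the width is 3 − 1 = 2 and tw(G) ≤ 2. Conversely, {0, 1, 3} is a clique of size 3, and the vertices of any clique must share a bag in every tree decomposition; so some bag has ≥ 3 vertices and tw(G) ≥ 2. Therefore the treewidth is 2.

2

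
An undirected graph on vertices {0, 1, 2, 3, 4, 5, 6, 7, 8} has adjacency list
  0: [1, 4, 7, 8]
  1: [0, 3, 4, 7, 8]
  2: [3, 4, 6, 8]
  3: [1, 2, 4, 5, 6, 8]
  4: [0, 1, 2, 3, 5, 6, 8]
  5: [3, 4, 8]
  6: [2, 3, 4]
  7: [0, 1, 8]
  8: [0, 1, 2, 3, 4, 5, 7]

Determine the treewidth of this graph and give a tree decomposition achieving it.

The largest bag has 4 vertices, giving width 3; this decomposition certifies tw(G) ≤ 3. On the other hand G contains the 4-clique {0, 1, 4, 8}. A clique must lie in a single bag of any decomposition, so no decomposition can have width below 3. Combining the bounds, tw(G) = 3.

Treewidth 3.
One optimal decomposition is:
Bags: B1 = {0, 1, 4, 8}  B2 = {1, 3, 4, 8}  B3 = {2, 3, 4, 8}  B4 = {2, 3, 4, 6}  B5 = {3, 4, 5, 8}  B6 = {0, 1, 7, 8}
Tree: B1–B2, B2–B3, B3–B4, B3–B5, B1–B6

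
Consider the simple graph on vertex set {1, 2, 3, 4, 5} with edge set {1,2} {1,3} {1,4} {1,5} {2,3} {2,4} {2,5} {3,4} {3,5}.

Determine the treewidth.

3

A width-3 tree decomposition is:
Bags: B1 = {1, 2, 3, 4}  B2 = {1, 2, 3, 5}
Tree: B1–B2
Every bag has size at most 4, so the width is 4 − 1 = 3 and tw(G) ≤ 3. For the lower bound, the 4 vertices {1, 2, 3, 4} are pairwise adjacent, and any tree decomposition puts a clique entirely inside one bag — forcing width ≥ 3. Therefore the treewidth is 3.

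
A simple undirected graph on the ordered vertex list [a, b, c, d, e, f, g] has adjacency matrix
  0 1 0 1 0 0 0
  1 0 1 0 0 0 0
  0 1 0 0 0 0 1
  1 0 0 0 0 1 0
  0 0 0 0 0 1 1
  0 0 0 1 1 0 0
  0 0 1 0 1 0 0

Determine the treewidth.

2

A width-2 tree decomposition is:
Bags: B1 = {d, e, f}  B2 = {d, e, g}  B3 = {c, d, g}  B4 = {b, c, d}  B5 = {a, b, d}
Tree: B1–B2, B2–B3, B3–B4, B4–B5
Every bag has size at most 3, so the width is 3 − 1 = 2 and tw(G) ≤ 2. Since d–f–e–g–c–b–a–d is a cycle in G, G is not acyclic. Forests are exactly the graphs of treewidth ≤ 1, so tw(G) ≥ 2. Therefore the treewidth is 2.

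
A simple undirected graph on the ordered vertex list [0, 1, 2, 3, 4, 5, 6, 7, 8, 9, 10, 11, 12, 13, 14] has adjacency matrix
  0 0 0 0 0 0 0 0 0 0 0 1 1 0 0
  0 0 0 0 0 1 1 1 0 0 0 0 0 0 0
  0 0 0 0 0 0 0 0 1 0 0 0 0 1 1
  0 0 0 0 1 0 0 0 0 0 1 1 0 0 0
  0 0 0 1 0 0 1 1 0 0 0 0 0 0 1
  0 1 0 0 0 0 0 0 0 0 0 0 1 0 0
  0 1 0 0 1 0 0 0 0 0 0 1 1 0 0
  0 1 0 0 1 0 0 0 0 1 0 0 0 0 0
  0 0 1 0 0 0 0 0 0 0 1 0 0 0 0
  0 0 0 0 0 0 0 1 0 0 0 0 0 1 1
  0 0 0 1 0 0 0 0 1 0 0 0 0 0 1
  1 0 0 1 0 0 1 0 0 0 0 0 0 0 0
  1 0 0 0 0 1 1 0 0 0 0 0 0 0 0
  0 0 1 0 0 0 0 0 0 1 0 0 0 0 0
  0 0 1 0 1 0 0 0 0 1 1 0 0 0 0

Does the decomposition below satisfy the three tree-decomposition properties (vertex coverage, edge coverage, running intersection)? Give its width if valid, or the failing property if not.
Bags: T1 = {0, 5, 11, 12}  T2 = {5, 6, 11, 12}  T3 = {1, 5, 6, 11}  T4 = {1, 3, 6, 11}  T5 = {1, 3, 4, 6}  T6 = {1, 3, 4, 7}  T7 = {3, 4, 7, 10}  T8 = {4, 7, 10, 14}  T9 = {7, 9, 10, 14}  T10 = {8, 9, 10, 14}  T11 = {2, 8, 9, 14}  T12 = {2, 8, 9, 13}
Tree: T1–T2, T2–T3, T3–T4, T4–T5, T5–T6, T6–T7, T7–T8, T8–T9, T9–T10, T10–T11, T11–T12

Checking the three conditions: (i) the bags cover all of {0, 1, 2, 3, 4, 5, 6, 7, 8, 9, 10, 11, 12, 13, 14}; (ii) for each edge, some bag contains both endpoints; (iii) the bags containing any fixed vertex form a subtree. All hold, so the decomposition is valid with width 4 − 1 = 3.

Yes; width 3.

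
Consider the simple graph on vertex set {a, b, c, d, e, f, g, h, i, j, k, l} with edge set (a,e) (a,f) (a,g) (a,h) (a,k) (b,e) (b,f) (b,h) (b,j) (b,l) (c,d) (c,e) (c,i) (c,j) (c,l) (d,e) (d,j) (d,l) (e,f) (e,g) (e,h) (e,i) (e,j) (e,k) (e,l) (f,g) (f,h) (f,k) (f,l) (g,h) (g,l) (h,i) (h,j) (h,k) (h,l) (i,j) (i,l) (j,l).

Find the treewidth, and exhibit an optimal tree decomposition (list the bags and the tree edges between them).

Treewidth 4.
Bags: B1 = {a, e, f, g, h}  B2 = {e, f, g, h, l}  B3 = {b, e, f, h, l}  B4 = {b, e, h, j, l}  B5 = {e, h, i, j, l}  B6 = {c, e, i, j, l}  B7 = {a, e, f, h, k}  B8 = {c, d, e, j, l}
Tree: B1–B2, B2–B3, B3–B4, B4–B5, B5–B6, B1–B7, B6–B8

Each bag holds 5 vertices, so the decomposition has width 4, which upper-bounds the treewidth. Conversely, {c, d, e, j, l} is a clique of size 5, and the vertices of any clique must share a bag in every tree decomposition; so some bag has ≥ 5 vertices and tw(G) ≥ 4. Therefore the treewidth is 4.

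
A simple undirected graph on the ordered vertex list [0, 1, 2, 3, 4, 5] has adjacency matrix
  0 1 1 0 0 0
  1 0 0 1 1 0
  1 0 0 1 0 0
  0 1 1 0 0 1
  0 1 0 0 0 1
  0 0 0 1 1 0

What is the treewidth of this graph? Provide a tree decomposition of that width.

Treewidth 2.
One such decomposition:
Bags: B1 = {3, 4, 5}  B2 = {1, 3, 4}  B3 = {1, 2, 3}  B4 = {0, 1, 2}
Tree: B1–B2, B2–B3, B3–B4

Each bag holds 3 vertices, so the decomposition has width 2, which upper-bounds the treewidth. For the lower bound, G contains the cycle 5–4–1–3–5, so G is not a forest; only forests have treewidth ≤ 1, hence tw(G) ≥ 2. Hence tw(G) = 2 exactly.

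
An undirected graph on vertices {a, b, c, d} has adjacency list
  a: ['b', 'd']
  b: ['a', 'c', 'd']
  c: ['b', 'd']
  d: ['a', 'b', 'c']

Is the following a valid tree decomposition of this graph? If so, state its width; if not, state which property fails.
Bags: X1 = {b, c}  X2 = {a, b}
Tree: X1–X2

No — vertex d appears in no bag.

A tree decomposition must satisfy three properties: every vertex lies in some bag; for every edge, both endpoints lie together in some bag; and for every vertex, the bags containing it form a connected subtree. Here vertex d appears in no bag, so the decomposition is invalid.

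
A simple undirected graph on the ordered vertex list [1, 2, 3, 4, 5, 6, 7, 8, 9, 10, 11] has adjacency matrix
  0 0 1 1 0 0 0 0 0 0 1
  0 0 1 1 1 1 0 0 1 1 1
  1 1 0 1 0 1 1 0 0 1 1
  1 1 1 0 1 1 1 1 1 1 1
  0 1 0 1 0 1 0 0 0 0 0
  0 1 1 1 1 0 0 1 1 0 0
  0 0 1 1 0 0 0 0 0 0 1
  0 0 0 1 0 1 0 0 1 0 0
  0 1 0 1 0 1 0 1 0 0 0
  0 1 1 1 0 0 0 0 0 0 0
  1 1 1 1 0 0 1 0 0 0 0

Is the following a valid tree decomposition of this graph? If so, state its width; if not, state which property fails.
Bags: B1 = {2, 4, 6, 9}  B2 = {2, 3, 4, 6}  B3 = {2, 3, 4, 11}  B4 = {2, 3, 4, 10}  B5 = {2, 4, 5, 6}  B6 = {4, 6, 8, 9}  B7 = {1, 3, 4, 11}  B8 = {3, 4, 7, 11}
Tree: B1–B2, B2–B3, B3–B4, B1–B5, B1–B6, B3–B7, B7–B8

Yes; width 3.

Every vertex of G appears in some bag (union = {1, 2, 3, 4, 5, 6, 7, 8, 9, 10, 11}); every edge is covered by a bag; and for each vertex v the set of bags containing v is connected in the bag tree. The decomposition is therefore valid. The largest bag has 4 vertices, so the width is 3.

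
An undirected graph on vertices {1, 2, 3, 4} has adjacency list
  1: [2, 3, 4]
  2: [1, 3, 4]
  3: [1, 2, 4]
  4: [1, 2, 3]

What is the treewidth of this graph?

3

A width-3 tree decomposition is:
Bags: B1 = {1, 2, 3, 4}
Tree: (single bag)
A single bag containing all 4 vertices is trivially a valid decomposition of width 3. For the lower bound, the 4 vertices {1, 2, 3, 4} are pairwise adjacent, and any tree decomposition puts a clique entirely inside one bag — forcing width ≥ 3. Therefore the treewidth is 3.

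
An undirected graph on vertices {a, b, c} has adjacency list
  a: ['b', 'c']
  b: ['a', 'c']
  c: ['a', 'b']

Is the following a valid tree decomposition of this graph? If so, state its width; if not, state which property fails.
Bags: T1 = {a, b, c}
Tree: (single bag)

Vertex coverage: the bags together contain {a, b, c}, the full vertex set. Edge coverage: each edge of G has both endpoints in at least one bag. Running intersection: for every vertex, the bags containing it form a connected subtree. All three properties hold, so this is a valid tree decomposition of width max|bag| − 1 = 2, and hence tw(G) ≤ 2.

Yes; width 2.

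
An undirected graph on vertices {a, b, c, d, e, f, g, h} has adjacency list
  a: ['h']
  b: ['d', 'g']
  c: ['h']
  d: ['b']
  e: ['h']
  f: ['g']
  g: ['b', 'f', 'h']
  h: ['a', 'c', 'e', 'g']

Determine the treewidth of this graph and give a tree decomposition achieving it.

Treewidth 1.
One optimal decomposition is:
Bags: B1 = {a, h}  B2 = {g, h}  B3 = {b, g}  B4 = {f, g}  B5 = {b, d}  B6 = {e, h}  B7 = {c, h}
Tree: B1–B2, B2–B3, B2–B4, B3–B5, B2–B6, B2–B7

The largest bag has 2 vertices, giving width 1; this decomposition certifies tw(G) ≤ 1. G has an edge, so its treewidth is at least 1. Hence tw(G) = 1 exactly.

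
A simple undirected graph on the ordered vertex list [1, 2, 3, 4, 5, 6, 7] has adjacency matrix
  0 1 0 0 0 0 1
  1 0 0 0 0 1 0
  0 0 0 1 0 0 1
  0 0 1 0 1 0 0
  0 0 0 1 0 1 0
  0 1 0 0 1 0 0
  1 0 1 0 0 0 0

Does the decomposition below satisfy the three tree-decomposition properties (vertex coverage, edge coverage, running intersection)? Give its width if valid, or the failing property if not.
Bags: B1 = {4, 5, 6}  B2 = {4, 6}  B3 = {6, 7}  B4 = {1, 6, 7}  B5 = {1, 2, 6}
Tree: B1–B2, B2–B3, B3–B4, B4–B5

A tree decomposition must satisfy three properties: every vertex lies in some bag; for every edge, both endpoints lie together in some bag; and for every vertex, the bags containing it form a connected subtree. Here vertex 3 appears in no bag, so the decomposition is invalid.

No — vertex 3 appears in no bag.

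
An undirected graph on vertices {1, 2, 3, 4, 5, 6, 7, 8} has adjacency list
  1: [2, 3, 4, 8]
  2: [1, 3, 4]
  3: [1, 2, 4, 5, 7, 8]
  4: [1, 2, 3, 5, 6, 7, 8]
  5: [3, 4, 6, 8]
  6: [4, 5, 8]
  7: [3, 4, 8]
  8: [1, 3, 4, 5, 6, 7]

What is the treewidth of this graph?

3

A width-3 tree decomposition is:
Bags: B1 = {1, 3, 4, 8}  B2 = {3, 4, 5, 8}  B3 = {1, 2, 3, 4}  B4 = {4, 5, 6, 8}  B5 = {3, 4, 7, 8}
Tree: B1–B2, B1–B3, B2–B4, B2–B5
Each bag holds 4 vertices, so the decomposition has width 3, which upper-bounds the treewidth. For the lower bound, the 4 vertices {1, 3, 4, 8} are pairwise adjacent, and any tree decomposition puts a clique entirely inside one bag — forcing width ≥ 3. The upper and lower bounds meet at 3, so that is the treewidth.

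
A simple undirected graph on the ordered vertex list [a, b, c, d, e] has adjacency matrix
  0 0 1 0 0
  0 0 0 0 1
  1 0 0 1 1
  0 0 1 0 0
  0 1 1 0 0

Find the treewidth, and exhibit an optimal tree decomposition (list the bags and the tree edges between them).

The largest bag has 2 vertices, giving width 1; this decomposition certifies tw(G) ≤ 1. Since G has at least one edge (e.g. c–a), it is not an edgeless graph, so tw(G) ≥ 1. The upper and lower bounds meet at 1, so that is the treewidth.

Treewidth 1.
One such decomposition:
Bags: B1 = {a, c}  B2 = {c, e}  B3 = {c, d}  B4 = {b, e}
Tree: B1–B2, B1–B3, B2–B4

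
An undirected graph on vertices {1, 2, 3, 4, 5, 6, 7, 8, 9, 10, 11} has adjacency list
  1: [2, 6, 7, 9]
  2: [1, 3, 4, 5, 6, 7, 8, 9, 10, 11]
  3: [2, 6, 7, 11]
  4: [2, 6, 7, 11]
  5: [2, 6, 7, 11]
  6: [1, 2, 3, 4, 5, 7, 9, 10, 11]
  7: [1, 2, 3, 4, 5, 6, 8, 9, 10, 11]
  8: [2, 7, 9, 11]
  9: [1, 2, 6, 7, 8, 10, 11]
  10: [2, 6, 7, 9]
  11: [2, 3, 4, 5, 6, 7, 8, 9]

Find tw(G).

4

A width-4 tree decomposition is:
Bags: B1 = {2, 6, 7, 9, 11}  B2 = {2, 5, 6, 7, 11}  B3 = {1, 2, 6, 7, 9}  B4 = {2, 3, 6, 7, 11}  B5 = {2, 6, 7, 9, 10}  B6 = {2, 7, 8, 9, 11}  B7 = {2, 4, 6, 7, 11}
Tree: B1–B2, B1–B3, B2–B4, B1–B5, B1–B6, B4–B7
Every bag has size at most 5, so the width is 5 − 1 = 4 and tw(G) ≤ 4. On the other hand G contains the 5-clique {2, 7, 8, 9, 11}. A clique must lie in a single bag of any decomposition, so no decomposition can have width below 4. The upper and lower bounds meet at 4, so that is the treewidth.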